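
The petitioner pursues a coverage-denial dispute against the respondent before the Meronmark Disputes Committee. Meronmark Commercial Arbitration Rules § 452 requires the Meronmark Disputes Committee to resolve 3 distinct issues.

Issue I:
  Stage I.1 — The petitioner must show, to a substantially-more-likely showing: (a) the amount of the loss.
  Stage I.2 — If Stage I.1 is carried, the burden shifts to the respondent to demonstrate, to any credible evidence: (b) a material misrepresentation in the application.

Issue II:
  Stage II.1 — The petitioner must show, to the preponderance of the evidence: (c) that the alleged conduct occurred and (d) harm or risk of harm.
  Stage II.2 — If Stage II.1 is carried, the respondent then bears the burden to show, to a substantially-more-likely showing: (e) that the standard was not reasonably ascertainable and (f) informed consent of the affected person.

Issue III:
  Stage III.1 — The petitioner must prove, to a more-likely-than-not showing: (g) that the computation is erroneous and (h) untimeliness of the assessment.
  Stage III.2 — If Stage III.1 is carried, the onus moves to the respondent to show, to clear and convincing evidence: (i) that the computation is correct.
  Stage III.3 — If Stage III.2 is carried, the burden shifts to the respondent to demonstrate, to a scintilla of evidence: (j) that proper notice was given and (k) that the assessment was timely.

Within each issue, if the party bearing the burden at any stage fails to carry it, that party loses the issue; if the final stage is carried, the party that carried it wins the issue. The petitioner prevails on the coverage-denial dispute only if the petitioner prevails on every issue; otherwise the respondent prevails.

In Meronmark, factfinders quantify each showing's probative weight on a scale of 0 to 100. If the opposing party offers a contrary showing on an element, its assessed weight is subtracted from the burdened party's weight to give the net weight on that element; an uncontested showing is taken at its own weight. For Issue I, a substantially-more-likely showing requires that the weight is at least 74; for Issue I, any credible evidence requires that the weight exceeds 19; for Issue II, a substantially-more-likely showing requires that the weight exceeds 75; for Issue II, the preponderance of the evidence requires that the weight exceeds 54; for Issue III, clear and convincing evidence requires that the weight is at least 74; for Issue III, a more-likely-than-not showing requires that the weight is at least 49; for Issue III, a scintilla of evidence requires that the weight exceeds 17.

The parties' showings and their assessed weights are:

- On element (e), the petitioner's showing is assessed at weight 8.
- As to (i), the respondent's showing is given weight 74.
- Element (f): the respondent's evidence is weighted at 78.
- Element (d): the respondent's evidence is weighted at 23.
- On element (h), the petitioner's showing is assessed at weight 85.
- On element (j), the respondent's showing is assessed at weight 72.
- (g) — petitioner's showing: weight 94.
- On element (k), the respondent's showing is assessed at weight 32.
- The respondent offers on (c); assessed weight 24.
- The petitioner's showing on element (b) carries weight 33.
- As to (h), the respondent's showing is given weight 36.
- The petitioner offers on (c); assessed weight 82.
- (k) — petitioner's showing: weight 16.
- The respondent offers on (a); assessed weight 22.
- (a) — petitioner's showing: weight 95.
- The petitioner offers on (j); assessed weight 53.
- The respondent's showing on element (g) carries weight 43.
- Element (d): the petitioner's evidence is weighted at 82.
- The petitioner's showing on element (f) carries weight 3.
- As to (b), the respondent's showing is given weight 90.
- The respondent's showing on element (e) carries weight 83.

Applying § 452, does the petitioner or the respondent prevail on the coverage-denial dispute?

respondent

— Issue I —
Stage I.1 — burden on petitioner; standard: a substantially-more-likely showing (weight is at least 74).
    (a): 95 − 22 = 73 < 74 [not met]
  Not every element is met, so the petitioner fails to carry Stage I.1.
So the respondent prevails on this issue.
— Issue II —
At Stage II.1 the petitioner must meet the preponderance of the evidence (weight exceeds 54): on (c) the weight is 82 less the opposing 24 gives net 58, which does exceed 54, so (c) meets the standard; on (d) the weight is 82 less the opposing 23 gives net 59, > 54, so (d) meets the standard.
  The petitioner carries Stage II.1; the respondent now bears the burden.
At Stage II.2 the respondent must meet a substantially-more-likely showing (weight exceeds 75): on (e) the weight is 83 less the opposing 8 gives net 75, which does not exceed 75, so (e) does not meet the standard; on (f) the weight is 78 less the opposing 3 gives net 75, ≤ 75, so (f) does not meet the standard.
  The respondent does not carry Stage II.2.
So the petitioner prevails on this issue.
— Issue III —
At Stage III.1 the petitioner must meet a more-likely-than-not showing (weight is at least 49): on (g) the weight is 94 less the opposing 43 gives net 51, which does reach 49, so (g) meets the standard; on (h) the weight is 85 less the opposing 36 gives net 49, ≥ 49, so (h) meets the standard.
  Stage III.1 is satisfied; the onus moves to the respondent.
At Stage III.2 the respondent must meet clear and convincing evidence (weight is at least 74): on (i) the weight is 74, ≥ 74, so (i) meets the standard.
  All elements met. The respondent retains the burden for Stage III.3.
At Stage III.3 the respondent must meet a scintilla of evidence (weight exceeds 17): on (j) the weight is 72 less the opposing 53 gives net 19, which does exceed 17, so (j) meets the standard; on (k) the weight is 32 less the opposing 16 gives net 16, which does not exceed 17, so (k) does not meet the standard.
  Stage III.3 not carried; the respondent fails its burden.
The analysis ends at Stage III.3; the petitioner prevails on this issue.
Per-issue: Issue I → respondent; Issue II → petitioner; Issue III → petitioner. The petitioner must prevail on every issue; overall, the respondent prevails.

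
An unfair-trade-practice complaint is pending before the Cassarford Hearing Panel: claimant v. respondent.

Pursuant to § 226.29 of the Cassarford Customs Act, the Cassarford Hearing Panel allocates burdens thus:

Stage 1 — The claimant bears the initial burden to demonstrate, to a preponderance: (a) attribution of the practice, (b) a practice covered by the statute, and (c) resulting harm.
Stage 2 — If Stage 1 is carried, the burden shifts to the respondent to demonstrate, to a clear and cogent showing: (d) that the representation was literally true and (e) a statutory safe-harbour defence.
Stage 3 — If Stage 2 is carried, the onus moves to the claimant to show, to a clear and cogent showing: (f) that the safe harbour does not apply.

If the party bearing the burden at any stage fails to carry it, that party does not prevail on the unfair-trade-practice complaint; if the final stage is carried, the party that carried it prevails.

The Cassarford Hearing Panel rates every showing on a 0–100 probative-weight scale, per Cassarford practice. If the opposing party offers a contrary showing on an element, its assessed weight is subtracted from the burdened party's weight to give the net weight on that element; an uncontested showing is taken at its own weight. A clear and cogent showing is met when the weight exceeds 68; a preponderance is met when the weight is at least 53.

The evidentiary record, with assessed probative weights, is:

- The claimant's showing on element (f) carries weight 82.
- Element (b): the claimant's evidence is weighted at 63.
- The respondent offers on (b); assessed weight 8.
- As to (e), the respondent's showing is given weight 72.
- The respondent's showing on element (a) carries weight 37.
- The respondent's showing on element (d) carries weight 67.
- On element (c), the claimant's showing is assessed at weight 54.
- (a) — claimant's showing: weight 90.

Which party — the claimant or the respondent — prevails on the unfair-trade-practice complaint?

At Stage 1 the claimant must meet a preponderance (weight is at least 53): on (a) the weight is 90 less the opposing 37 gives net 53, ≥ 53, so (a) meets the standard; on (b) the weight is 63 less the opposing 8 gives net 55, ≥ 53, so (b) meets the standard; on (c) the weight is 54, ≥ 53, so (c) meets the standard.
  Stage 1 is satisfied; the onus moves to the respondent.
At Stage 2 the respondent must meet a clear and cogent showing (weight exceeds 68): on (d) the weight is 67, ≤ 68, so (d) does not meet the standard; on (e) the weight is 72, which does exceed 68, so (e) meets the standard.
  The respondent does not carry Stage 2.
The claimant prevails.

claimant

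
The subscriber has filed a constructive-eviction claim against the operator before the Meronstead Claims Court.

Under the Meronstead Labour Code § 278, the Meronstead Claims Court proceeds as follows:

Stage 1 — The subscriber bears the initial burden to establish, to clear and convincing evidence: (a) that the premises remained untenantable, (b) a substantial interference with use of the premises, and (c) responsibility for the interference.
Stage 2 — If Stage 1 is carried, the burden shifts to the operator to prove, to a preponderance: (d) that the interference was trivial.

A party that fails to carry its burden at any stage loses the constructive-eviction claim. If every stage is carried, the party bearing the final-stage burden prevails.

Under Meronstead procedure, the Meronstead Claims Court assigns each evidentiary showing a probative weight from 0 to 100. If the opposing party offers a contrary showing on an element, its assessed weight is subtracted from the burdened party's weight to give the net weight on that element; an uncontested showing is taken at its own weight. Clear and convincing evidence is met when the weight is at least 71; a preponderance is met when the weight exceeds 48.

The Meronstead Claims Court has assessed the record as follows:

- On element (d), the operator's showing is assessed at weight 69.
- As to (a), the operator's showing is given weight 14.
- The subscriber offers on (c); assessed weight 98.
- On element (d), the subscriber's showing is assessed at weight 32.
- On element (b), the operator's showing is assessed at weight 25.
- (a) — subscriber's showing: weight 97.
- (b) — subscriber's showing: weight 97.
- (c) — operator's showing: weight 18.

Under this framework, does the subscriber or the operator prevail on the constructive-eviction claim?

subscriber

Stage 1 — burden on subscriber; standard: clear and convincing evidence (weight is at least 71).
    (a): 97 − 14 = 83 ≥ 71 [met]
    (b): 97 − 25 = 72 ≥ 71 [met]
    (c): 98 − 18 = 80 ≥ 71 [met]
  Stage 1 is satisfied; the onus moves to the operator.
Stage 2 — burden on operator; standard: a preponderance (weight exceeds 48).
    (d): 69 − 32 = 37 ≤ 48 [not met]
  Not every element is met, so the operator fails to carry Stage 2.
So the subscriber prevails.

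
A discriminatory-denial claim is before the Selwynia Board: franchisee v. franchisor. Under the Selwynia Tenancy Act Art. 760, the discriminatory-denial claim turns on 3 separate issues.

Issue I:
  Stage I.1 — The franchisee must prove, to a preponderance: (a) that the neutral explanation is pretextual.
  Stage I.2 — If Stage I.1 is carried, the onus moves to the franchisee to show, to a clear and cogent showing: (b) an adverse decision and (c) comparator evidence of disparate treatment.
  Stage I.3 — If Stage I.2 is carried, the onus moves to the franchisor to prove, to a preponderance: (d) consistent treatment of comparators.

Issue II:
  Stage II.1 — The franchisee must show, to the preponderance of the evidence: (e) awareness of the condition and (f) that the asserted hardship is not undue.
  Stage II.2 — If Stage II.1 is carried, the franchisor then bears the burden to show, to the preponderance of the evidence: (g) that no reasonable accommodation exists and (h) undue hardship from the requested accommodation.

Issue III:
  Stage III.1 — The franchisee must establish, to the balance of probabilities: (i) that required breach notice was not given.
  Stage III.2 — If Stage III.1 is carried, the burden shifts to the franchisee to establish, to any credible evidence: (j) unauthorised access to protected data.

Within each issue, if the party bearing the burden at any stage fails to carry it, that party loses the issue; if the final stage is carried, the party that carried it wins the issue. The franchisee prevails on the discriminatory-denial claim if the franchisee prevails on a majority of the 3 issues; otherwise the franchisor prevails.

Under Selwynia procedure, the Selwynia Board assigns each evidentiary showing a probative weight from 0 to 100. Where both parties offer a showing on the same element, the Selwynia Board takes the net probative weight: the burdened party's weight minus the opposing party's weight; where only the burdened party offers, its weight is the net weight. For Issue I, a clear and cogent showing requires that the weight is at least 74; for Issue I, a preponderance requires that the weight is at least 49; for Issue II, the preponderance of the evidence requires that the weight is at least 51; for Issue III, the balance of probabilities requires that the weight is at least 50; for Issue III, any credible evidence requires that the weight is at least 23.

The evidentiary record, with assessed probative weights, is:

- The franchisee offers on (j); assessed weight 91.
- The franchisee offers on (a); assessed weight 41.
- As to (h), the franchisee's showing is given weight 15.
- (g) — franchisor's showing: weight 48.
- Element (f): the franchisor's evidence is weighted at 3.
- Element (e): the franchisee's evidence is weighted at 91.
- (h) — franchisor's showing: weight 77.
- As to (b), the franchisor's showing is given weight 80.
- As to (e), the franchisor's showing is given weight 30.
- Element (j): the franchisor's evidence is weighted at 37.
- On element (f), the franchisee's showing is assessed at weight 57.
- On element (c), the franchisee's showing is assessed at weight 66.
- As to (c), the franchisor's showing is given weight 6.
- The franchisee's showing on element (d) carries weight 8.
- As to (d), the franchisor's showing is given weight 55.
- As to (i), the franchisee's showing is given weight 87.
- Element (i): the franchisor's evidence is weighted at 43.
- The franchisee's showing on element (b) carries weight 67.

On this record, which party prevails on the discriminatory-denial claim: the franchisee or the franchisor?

franchisor

— Issue I —
Stage I.1 — burden on franchisee; standard: a preponderance (weight is at least 49).
    (a): 41 < 49 [not met]
  Stage I.1 not carried; the franchisee fails its burden.
The analysis ends at Stage I.1; the franchisor prevails on this issue.
— Issue II —
Stage II.1 (franchisee, the preponderance of the evidence, weight is at least 51): (e) net 91−30=61 ≥ 51 — meets; (f) net 57−3=54 ≥ 51 — meets.
  All elements met. The burden passes to the franchisor.
Stage II.2 (franchisor, the preponderance of the evidence, weight is at least 51): (g) 48 < 51 — fails; (h) net 77−15=62 ≥ 51 — meets.
  Not every element is met, so the franchisor fails to carry Stage II.2.
The franchisee prevails on this issue.
— Issue III —
At Stage III.1 the franchisee must meet the balance of probabilities (weight is at least 50): on (i) the weight is 87 less the opposing 43 gives net 44, < 50, so (i) does not meet the standard.
  Not every element is met, so the franchisee fails to carry Stage III.1.
So the franchisor prevails on this issue.
Per-issue: Issue I → franchisor; Issue II → franchisee; Issue III → franchisor. The franchisee must prevail on a majority of issues; overall, the franchisor prevails.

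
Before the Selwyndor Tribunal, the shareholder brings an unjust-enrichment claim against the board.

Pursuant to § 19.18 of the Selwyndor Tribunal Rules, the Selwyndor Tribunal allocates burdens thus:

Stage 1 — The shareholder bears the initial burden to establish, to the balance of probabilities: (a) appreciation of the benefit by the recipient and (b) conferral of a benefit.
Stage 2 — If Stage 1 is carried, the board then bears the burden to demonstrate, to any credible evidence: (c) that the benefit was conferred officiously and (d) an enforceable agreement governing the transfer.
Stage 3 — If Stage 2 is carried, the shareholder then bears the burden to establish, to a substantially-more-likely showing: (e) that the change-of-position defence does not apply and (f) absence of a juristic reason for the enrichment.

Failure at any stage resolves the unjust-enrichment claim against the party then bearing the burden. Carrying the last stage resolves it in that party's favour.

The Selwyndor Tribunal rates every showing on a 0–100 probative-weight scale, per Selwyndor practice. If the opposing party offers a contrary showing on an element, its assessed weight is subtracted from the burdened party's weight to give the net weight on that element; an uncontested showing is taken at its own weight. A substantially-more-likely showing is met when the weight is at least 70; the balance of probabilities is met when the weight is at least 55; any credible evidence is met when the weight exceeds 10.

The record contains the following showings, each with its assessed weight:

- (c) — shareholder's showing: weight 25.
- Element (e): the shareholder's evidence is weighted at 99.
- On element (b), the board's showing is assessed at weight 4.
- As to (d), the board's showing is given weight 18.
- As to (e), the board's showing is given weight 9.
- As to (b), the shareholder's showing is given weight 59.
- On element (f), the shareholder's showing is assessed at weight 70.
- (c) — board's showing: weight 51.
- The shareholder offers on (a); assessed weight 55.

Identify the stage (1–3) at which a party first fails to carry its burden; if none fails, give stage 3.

At Stage 1 the shareholder must meet the balance of probabilities (weight is at least 55): on (a) the weight is 55, which does reach 55, so (a) meets the standard; on (b) the weight is 59 less the opposing 4 gives net 55, ≥ 55, so (b) meets the standard.
  Stage 1 is satisfied; the onus moves to the board.
At Stage 2 the board must meet any credible evidence (weight exceeds 10): on (c) the weight is 51 less the opposing 25 gives net 26, > 10, so (c) meets the standard; on (d) the weight is 18, which does exceed 10, so (d) meets the standard.
  Stage 2 carried; the burden shifts to the shareholder.
At Stage 3 the shareholder must meet a substantially-more-likely showing (weight is at least 70): on (e) the weight is 99 less the opposing 9 gives net 90, which does reach 70, so (e) meets the standard; on (f) the weight is 70, ≥ 70, so (f) meets the standard.
  All elements met at the final stage.
All stages carried — the shareholder prevails.

stage 3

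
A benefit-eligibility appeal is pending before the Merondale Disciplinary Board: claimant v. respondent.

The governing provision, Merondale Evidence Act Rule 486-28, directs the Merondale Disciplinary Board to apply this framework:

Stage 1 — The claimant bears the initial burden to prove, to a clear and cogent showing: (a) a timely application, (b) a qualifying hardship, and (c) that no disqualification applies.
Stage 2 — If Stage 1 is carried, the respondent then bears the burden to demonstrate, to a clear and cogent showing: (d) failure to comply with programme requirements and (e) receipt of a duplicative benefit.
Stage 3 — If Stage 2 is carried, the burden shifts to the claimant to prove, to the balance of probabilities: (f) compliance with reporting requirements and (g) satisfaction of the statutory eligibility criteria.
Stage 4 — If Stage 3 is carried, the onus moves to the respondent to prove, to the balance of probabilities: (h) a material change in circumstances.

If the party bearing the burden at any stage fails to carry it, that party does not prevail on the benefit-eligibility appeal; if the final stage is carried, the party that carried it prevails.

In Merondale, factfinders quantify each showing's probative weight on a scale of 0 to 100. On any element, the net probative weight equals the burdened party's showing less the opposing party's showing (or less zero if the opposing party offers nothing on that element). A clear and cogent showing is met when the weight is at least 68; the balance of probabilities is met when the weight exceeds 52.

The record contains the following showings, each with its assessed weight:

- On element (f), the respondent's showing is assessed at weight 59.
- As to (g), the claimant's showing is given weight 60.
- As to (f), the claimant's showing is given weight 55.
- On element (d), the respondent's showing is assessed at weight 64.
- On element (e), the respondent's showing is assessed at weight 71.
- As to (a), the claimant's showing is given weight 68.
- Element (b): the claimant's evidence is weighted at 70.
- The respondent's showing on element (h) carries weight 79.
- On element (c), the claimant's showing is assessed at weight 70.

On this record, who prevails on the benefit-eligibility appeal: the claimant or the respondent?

At Stage 1 the claimant must meet a clear and cogent showing (weight is at least 68): on (a) the weight is 68, which does reach 68, so (a) meets the standard; on (b) the weight is 70, which does reach 68, so (b) meets the standard; on (c) the weight is 70, which does reach 68, so (c) meets the standard.
  Stage 1 carried; the burden shifts to the respondent.
At Stage 2 the respondent must meet a clear and cogent showing (weight is at least 68): on (d) the weight is 64, < 68, so (d) does not meet the standard; on (e) the weight is 71, which does reach 68, so (e) meets the standard.
  The respondent does not carry Stage 2.
So the claimant prevails.

claimant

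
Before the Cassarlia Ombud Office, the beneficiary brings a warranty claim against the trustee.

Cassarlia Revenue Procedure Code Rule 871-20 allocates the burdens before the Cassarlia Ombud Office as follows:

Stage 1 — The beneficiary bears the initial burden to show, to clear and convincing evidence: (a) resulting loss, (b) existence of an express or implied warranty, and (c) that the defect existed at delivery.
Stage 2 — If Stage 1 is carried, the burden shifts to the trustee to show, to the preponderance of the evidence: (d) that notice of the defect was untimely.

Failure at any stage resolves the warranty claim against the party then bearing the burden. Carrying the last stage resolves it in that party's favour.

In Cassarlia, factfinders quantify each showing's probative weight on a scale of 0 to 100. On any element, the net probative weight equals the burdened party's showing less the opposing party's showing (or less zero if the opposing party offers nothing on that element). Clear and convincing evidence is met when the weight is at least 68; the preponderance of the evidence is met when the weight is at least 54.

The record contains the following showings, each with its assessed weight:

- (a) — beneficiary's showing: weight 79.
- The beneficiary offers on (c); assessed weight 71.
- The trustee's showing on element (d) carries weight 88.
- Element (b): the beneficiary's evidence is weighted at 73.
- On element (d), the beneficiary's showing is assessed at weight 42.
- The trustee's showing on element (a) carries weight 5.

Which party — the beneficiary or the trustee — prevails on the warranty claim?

At Stage 1 the beneficiary must meet clear and convincing evidence (weight is at least 68): on (a) the weight is 79 less the opposing 5 gives net 74, ≥ 68, so (a) meets the standard; on (b) the weight is 73, ≥ 68, so (b) meets the standard; on (c) the weight is 71, ≥ 68, so (c) meets the standard.
  The beneficiary carries Stage 1; the trustee now bears the burden.
At Stage 2 the trustee must meet the preponderance of the evidence (weight is at least 54): on (d) the weight is 88 less the opposing 42 gives net 46, which does not reach 54, so (d) does not meet the standard.
  Stage 2 not carried; the trustee fails its burden.
The beneficiary prevails.

beneficiary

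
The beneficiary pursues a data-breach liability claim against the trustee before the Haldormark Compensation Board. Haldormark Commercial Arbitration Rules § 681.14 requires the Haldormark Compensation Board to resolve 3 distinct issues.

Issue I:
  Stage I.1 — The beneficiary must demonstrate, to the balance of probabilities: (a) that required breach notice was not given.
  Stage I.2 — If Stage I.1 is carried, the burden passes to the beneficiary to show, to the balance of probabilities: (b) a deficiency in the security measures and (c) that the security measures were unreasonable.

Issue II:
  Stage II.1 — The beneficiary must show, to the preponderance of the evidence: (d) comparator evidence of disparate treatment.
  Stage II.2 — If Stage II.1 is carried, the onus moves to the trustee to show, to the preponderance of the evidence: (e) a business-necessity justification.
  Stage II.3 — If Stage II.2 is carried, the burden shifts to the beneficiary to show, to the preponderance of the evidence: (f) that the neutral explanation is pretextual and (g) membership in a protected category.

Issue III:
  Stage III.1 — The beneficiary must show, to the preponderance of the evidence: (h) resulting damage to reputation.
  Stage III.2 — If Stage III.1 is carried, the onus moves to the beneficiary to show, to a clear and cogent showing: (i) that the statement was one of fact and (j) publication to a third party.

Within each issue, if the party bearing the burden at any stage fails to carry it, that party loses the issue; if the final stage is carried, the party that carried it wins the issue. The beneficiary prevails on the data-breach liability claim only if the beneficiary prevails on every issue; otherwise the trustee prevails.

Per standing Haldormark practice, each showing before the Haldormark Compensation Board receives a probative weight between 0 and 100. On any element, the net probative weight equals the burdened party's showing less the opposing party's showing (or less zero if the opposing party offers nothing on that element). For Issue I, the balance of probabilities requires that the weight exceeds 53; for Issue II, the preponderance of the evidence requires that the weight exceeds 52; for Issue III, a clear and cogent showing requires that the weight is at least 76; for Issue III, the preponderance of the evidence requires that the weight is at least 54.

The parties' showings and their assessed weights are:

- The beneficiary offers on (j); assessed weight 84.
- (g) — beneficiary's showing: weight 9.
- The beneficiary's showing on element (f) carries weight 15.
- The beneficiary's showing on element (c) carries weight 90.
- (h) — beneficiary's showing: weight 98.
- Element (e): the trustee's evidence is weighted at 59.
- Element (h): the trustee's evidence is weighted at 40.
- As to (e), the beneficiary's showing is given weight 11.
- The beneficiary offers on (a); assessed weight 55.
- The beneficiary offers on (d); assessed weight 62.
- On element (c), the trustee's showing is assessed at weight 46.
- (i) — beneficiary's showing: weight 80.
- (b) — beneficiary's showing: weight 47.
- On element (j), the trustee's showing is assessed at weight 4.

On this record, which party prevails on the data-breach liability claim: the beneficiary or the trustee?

trustee

— Issue I —
Stage I.1 — burden on beneficiary; standard: the balance of probabilities (weight exceeds 53).
    (a): 55 > 53 [met]
  Stage I.1 is satisfied; the beneficiary continues to bear the burden.
Stage I.2 — burden on beneficiary; standard: the balance of probabilities (weight exceeds 53).
    (b): 47 ≤ 53 [not met]
    (c): 90 − 46 = 44 ≤ 53 [not met]
  Stage I.2 not carried; the beneficiary fails its burden.
So the trustee prevails on this issue.
— Issue II —
At Stage II.1 the beneficiary must meet the preponderance of the evidence (weight exceeds 52): on (d) the weight is 62, which does exceed 52, so (d) meets the standard.
  The beneficiary carries Stage II.1; the trustee now bears the burden.
At Stage II.2 the trustee must meet the preponderance of the evidence (weight exceeds 52): on (e) the weight is 59 less the opposing 11 gives net 48, ≤ 52, so (e) does not meet the standard.
  Not every element is met, so the trustee fails to carry Stage II.2.
So the beneficiary prevails on this issue.
— Issue III —
At Stage III.1 the beneficiary must meet the preponderance of the evidence (weight is at least 54): on (h) the weight is 98 less the opposing 40 gives net 58, ≥ 54, so (h) meets the standard.
  Stage III.1 carried; the burden remains with the beneficiary.
At Stage III.2 the beneficiary must meet a clear and cogent showing (weight is at least 76): on (i) the weight is 80, ≥ 76, so (i) meets the standard; on (j) the weight is 84 less the opposing 4 gives net 80, ≥ 76, so (j) meets the standard.
  Stage III.2 carried; the final stage is satisfied.
With every stage satisfied, the beneficiary prevails on this issue.
Per-issue: Issue I → trustee; Issue II → beneficiary; Issue III → beneficiary. The beneficiary must prevail on every issue; overall, the trustee prevails.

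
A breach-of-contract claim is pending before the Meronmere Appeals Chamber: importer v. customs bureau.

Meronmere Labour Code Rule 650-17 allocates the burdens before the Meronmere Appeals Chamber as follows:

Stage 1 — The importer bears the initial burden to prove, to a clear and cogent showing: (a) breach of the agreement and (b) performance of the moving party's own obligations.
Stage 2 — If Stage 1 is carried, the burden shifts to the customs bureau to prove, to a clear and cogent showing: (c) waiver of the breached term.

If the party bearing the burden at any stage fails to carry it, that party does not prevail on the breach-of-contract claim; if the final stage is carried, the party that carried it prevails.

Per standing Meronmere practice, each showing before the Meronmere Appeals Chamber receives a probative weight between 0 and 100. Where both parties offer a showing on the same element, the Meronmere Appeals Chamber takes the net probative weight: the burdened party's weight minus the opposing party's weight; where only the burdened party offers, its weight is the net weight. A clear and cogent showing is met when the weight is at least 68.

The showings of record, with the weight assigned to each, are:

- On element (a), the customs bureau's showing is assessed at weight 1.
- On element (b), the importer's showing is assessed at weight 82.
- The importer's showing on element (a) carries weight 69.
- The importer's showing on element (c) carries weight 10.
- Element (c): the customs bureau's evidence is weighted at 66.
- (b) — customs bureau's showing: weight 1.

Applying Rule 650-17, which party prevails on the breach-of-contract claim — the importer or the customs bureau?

Stage 1 — burden on importer; standard: a clear and cogent showing (weight is at least 68).
    (a): 69 − 1 = 68 ≥ 68 [met]
    (b): 82 − 1 = 81 ≥ 68 [met]
  The importer carries Stage 1; the customs bureau now bears the burden.
Stage 2 — burden on customs bureau; standard: a clear and cogent showing (weight is at least 68).
    (c): 66 − 10 = 56 < 68 [not met]
  The customs bureau does not carry Stage 2.
The importer prevails.

importer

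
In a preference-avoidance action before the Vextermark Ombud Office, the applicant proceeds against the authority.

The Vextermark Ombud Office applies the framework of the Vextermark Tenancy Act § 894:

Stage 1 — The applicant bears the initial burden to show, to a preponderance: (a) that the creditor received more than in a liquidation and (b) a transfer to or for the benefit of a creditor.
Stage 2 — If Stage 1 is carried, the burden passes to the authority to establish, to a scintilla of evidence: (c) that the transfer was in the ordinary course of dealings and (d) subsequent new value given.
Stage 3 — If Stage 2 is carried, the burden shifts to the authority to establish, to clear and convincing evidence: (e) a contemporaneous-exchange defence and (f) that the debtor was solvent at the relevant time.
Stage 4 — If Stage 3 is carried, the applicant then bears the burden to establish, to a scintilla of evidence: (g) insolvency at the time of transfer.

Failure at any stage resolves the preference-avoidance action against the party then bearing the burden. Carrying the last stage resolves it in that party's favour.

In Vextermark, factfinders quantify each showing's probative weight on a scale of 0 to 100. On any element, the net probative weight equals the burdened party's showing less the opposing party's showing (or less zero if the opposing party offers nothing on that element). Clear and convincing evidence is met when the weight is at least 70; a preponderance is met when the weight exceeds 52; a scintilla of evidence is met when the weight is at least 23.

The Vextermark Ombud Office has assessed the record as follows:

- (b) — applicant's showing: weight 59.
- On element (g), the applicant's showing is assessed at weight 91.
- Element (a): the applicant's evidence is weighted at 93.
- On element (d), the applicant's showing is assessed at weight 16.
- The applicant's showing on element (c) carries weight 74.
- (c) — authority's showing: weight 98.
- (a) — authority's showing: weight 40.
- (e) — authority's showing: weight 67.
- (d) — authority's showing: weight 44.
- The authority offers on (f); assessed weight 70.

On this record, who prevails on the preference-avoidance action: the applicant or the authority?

applicant

At Stage 1 the applicant must meet a preponderance (weight exceeds 52): on (a) the weight is 93 less the opposing 40 gives net 53, > 52, so (a) meets the standard; on (b) the weight is 59, which does exceed 52, so (b) meets the standard.
  Stage 1 is satisfied; the onus moves to the authority.
At Stage 2 the authority must meet a scintilla of evidence (weight is at least 23): on (c) the weight is 98 less the opposing 74 gives net 24, which does reach 23, so (c) meets the standard; on (d) the weight is 44 less the opposing 16 gives net 28, ≥ 23, so (d) meets the standard.
  Stage 2 is satisfied; the authority continues to bear the burden.
At Stage 3 the authority must meet clear and convincing evidence (weight is at least 70): on (e) the weight is 67, < 70, so (e) does not meet the standard; on (f) the weight is 70, which does reach 70, so (f) meets the standard.
  Not every element is met, so the authority fails to carry Stage 3.
So the applicant prevails.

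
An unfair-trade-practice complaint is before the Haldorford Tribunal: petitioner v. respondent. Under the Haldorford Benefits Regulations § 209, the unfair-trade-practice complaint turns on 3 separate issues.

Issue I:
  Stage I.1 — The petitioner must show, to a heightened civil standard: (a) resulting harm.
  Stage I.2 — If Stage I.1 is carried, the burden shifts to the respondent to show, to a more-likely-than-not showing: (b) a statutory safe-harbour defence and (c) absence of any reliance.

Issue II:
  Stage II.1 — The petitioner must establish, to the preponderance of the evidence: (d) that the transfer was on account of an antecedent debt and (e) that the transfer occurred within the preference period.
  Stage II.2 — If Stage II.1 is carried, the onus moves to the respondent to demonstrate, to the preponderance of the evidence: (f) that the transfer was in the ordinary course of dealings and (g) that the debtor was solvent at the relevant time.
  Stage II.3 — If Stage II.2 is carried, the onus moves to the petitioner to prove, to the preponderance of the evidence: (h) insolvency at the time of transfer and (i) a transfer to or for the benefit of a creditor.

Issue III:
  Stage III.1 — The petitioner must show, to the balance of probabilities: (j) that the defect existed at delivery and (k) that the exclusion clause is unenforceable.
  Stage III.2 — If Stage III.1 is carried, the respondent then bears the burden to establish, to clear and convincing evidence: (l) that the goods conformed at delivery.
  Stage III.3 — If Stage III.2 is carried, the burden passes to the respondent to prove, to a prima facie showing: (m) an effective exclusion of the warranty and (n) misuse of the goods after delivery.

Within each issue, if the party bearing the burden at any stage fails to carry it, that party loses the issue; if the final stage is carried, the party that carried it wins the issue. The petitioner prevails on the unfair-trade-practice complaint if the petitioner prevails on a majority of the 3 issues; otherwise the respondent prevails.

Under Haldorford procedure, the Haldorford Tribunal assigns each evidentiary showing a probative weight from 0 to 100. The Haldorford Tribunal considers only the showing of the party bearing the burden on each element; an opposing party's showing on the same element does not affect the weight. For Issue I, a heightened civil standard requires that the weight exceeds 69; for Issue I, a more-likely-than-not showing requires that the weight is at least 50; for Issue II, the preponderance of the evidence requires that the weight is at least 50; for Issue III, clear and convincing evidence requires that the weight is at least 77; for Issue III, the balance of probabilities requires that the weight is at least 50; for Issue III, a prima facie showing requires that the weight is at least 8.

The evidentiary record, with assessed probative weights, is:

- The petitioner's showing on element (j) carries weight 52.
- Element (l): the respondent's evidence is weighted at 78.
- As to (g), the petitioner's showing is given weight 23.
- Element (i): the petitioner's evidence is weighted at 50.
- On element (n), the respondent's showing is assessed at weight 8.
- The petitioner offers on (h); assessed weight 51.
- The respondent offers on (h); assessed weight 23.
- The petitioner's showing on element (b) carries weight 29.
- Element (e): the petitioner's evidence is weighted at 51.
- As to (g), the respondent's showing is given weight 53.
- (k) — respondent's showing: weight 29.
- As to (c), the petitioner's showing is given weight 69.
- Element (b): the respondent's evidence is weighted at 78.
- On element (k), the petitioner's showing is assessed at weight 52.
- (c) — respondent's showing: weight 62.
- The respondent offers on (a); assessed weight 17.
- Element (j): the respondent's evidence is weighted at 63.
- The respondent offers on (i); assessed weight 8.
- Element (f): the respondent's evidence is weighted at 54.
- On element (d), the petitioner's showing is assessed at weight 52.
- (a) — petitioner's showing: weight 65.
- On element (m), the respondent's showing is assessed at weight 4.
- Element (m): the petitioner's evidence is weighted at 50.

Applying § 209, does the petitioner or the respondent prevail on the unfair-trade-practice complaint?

— Issue I —
Stage I.1 — burden on petitioner; standard: a heightened civil standard (weight exceeds 69).
    (a): 65 (respondent's 17 disregarded) ≤ 69 [not met]
  Not every element is met, so the petitioner fails to carry Stage I.1.
The respondent prevails on this issue.
— Issue II —
At Stage II.1 the petitioner must meet the preponderance of the evidence (weight is at least 50): on (d) the weight is 52, which does reach 50, so (d) meets the standard; on (e) the weight is 51, which does reach 50, so (e) meets the standard.
  Stage II.1 is satisfied; the onus moves to the respondent.
At Stage II.2 the respondent must meet the preponderance of the evidence (weight is at least 50): on (f) the weight is 54, ≥ 50, so (f) meets the standard; on (g) the weight is 53 (the petitioner's 23 is given no effect), which does reach 50, so (g) meets the standard.
  The respondent carries Stage II.2; the petitioner now bears the burden.
At Stage II.3 the petitioner must meet the preponderance of the evidence (weight is at least 50): on (h) the weight is 51 (the respondent's 23 is given no effect), ≥ 50, so (h) meets the standard; on (i) the weight is 50 (the respondent's 8 is given no effect), which does reach 50, so (i) meets the standard.
  The petitioner carries the last stage.
With every stage satisfied, the petitioner prevails on this issue.
— Issue III —
Stage III.1 (petitioner, the balance of probabilities, weight is at least 50): (j) 52 (respondent's 63 disregarded) ≥ 50 — meets; (k) 52 (respondent's 29 disregarded) ≥ 50 — meets.
  All elements met. The burden passes to the respondent.
Stage III.2 (respondent, clear and convincing evidence, weight is at least 77): (l) 78 ≥ 77 — meets.
  Stage III.2 carried; the burden remains with the respondent.
Stage III.3 (respondent, a prima facie showing, weight is at least 8): (m) 4 (petitioner's 50 disregarded) < 8 — fails; (n) 8 ≥ 8 — meets.
  Stage III.3 not carried; the respondent fails its burden.
So the petitioner prevails on this issue.
Per-issue: Issue I → respondent; Issue II → petitioner; Issue III → petitioner. The petitioner must prevail on a majority of issues; overall, the petitioner prevails.

petitioner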